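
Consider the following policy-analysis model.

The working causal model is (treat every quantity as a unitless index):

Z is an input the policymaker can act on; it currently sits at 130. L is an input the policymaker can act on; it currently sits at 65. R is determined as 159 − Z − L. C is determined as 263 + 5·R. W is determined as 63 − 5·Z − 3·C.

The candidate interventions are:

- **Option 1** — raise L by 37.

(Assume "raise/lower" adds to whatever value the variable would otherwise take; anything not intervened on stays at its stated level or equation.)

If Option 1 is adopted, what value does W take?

-281

Option 1 (L + 37):
  Z = 130
  L = 65 + 37 = 102
  R = 159 − 130 − 102 = -73
  C = 263 + 5·(-73) = -102
  W = 63 − 5·130 − 3·(-102) = -281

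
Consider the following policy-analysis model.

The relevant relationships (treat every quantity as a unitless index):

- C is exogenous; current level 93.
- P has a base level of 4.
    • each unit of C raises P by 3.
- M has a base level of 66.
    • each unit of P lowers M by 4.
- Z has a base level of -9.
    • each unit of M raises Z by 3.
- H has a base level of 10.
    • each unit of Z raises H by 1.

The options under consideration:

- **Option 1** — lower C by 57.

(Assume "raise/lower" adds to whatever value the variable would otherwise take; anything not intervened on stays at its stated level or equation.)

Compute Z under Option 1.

Option 1 (C − 57):
  C = 93 − 57 = 36
  P = 4 + 3·36 = 112
  M = 66 − 4·112 = -382
  Z = -9 + 3·(-382) = -1155

-1155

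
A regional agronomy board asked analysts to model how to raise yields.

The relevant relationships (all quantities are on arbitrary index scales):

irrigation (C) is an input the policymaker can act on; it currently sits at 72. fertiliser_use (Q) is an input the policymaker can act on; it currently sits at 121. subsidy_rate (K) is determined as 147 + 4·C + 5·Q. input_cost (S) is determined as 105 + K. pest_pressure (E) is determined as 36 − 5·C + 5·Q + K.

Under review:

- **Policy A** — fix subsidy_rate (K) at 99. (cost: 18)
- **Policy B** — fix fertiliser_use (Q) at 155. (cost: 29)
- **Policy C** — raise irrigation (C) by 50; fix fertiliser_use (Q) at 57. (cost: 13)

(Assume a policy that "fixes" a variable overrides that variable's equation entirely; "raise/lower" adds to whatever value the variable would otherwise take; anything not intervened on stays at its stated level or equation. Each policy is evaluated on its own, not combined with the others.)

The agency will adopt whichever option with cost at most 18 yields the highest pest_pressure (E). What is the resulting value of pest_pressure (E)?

Policy A (K := 99):
  C = 72
  Q = 121
  K = 99
  E = 36 − 5·72 + 5·121 + 99 = 380
Policy C (C + 50, Q := 57):
  C = 72 + 50 = 122
  Q = 57
  K = 147 + 4·122 + 5·57 = 920
  E = 36 − 5·122 + 5·57 + 920 = 631
Comparing — Policy A: E=380, Policy C: E=631. Highest is 631 (Policy C).

631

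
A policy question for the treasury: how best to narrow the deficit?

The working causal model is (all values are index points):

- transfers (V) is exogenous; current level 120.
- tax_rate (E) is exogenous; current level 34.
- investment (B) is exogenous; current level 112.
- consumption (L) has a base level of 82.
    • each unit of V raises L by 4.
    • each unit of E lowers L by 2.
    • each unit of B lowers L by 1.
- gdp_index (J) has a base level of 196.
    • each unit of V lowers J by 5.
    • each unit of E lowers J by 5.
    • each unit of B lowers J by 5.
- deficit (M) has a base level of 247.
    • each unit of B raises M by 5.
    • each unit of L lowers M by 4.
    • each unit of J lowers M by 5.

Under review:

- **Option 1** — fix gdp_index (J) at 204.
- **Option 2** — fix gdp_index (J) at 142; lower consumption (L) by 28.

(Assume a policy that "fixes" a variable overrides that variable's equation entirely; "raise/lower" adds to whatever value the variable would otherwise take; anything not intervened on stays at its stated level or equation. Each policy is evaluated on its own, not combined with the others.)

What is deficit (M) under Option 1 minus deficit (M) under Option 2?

-422

Option 1 (J := 204):
  V = 120
  E = 34
  B = 112
  L = 82 + 4·120 − 2·34 − 112 = 382
  J = 204
  M = 247 + 5·112 − 4·382 − 5·204 = -1741
Option 2 (J := 142, L − 28):
  V = 120
  E = 34
  B = 112
  L = 82 + 4·120 − 2·34 − 112 (−28 from intervention) = 354
  J = 142
  M = 247 + 5·112 − 4·354 − 5·142 = -1319
M: -1741 − (-1319) = -422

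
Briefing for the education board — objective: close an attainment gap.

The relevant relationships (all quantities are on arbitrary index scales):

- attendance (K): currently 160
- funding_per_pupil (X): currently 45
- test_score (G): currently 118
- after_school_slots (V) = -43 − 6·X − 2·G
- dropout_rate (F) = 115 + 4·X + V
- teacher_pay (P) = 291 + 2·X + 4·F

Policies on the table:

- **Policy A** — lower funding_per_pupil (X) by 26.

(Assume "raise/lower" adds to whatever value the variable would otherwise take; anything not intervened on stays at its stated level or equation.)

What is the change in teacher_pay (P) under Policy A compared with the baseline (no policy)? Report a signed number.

Baseline:
  X = 45
  G = 118
  V = -43 − 6·45 − 2·118 = -549
  F = 115 + 4·45 + (-549) = -254
  P = 291 + 2·45 + 4·(-254) = -635
Policy A (X − 26):
  X = 45 − 26 = 19
  G = 118
  V = -43 − 6·19 − 2·118 = -393
  F = 115 + 4·19 + (-393) = -202
  P = 291 + 2·19 + 4·(-202) = -479
Change in P: -479 − (-635) = 156

156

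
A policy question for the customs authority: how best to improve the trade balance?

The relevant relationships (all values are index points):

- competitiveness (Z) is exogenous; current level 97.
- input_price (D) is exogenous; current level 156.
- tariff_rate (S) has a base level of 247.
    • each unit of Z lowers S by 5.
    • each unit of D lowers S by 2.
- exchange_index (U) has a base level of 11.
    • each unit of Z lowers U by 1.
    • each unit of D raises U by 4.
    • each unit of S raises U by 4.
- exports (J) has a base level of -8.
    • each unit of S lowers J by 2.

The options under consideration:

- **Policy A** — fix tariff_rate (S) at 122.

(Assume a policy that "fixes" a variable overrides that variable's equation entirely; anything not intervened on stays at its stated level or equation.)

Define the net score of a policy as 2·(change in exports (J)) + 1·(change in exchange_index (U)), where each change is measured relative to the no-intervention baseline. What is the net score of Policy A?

0

Baseline:
  Z = 97
  D = 156
  S = 247 − 5·97 − 2·156 = -550
  U = 11 − 97 + 4·156 + 4·(-550) = -1662
  J = -8 − 2·(-550) = 1092
Policy A (S := 122):
  Z = 97
  D = 156
  S = 122
  U = 11 − 97 + 4·156 + 4·122 = 1026
  J = -8 − 2·122 = -252
ΔJ = -252 − 1092 = -1344; ΔU = 1026 − (-1662) = 2688
Score = 2·(-1344) + 1·2688 = 0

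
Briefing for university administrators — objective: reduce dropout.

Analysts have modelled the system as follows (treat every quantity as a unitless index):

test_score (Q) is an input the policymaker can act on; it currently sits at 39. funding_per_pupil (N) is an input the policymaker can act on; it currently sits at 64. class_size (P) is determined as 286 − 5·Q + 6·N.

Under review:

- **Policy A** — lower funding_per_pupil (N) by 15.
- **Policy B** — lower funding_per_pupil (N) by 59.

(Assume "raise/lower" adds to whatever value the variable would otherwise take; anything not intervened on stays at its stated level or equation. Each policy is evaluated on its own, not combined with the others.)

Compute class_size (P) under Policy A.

Policy A (N − 15):
  Q = 39
  N = 64 − 15 = 49
  P = 286 − 5·39 + 6·49 = 385

385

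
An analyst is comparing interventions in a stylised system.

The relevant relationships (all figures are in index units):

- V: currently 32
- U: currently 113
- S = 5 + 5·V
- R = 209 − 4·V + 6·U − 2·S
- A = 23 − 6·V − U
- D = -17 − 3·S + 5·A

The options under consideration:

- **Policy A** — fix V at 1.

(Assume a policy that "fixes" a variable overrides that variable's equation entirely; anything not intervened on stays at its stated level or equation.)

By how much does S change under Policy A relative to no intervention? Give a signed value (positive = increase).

Baseline:
  V = 32
  S = 5 + 5·32 = 165
Policy A (V := 1):
  V = 1
  S = 5 + 5·1 = 10
Change in S: 10 − 165 = -155

-155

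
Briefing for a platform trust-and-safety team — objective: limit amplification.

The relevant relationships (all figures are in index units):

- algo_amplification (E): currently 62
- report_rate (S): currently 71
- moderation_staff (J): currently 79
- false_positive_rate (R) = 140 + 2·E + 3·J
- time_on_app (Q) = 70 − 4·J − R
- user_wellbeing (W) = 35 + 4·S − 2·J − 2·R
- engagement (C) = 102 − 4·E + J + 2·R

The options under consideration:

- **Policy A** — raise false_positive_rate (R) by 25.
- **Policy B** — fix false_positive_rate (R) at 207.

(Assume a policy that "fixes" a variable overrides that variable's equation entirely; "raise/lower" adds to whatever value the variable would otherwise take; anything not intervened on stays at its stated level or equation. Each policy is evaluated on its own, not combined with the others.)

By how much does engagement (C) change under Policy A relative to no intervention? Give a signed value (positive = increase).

50

Baseline:
  E = 62
  J = 79
  R = 140 + 2·62 + 3·79 = 501
  C = 102 − 4·62 + 79 + 2·501 = 935
Policy A (R + 25):
  E = 62
  J = 79
  R = 140 + 2·62 + 3·79 (+25 from intervention) = 526
  C = 102 − 4·62 + 79 + 2·526 = 985
Change in C: 985 − 935 = 50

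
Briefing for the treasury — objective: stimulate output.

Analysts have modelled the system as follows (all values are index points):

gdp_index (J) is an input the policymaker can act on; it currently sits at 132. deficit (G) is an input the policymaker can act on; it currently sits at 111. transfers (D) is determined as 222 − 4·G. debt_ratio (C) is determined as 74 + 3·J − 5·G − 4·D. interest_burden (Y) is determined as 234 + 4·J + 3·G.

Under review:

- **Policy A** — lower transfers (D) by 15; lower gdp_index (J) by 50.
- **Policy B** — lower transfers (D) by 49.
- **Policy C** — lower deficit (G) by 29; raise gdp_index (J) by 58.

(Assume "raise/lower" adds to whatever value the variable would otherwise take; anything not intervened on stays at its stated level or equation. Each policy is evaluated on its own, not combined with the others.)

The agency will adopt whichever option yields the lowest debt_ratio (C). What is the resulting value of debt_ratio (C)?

Policy A (D − 15, J − 50):
  J = 132 − 50 = 82
  G = 111
  D = 222 − 4·111 (−15 from intervention) = -237
  C = 74 + 3·82 − 5·111 − 4·(-237) = 713
Policy B (D − 49):
  J = 132
  G = 111
  D = 222 − 4·111 (−49 from intervention) = -271
  C = 74 + 3·132 − 5·111 − 4·(-271) = 999
Policy C (G − 29, J + 58):
  J = 132 + 58 = 190
  G = 111 − 29 = 82
  D = 222 − 4·82 = -106
  C = 74 + 3·190 − 5·82 − 4·(-106) = 658
Comparing — Policy A: C=713, Policy B: C=999, Policy C: C=658. Lowest is 658 (Policy C).

658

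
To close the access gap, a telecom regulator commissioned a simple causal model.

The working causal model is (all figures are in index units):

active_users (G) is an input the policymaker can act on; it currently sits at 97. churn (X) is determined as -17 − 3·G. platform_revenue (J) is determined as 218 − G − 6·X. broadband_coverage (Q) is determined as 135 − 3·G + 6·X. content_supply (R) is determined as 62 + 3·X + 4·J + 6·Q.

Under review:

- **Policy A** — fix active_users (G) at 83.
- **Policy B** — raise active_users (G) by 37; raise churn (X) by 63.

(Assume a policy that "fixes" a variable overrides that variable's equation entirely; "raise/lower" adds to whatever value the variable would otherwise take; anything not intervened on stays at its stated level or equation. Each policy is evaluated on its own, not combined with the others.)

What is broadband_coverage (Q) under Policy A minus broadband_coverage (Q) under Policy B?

693

Policy A (G := 83):
  G = 83
  X = -17 − 3·83 = -266
  Q = 135 − 3·83 + 6·(-266) = -1710
Policy B (G + 37, X + 63):
  G = 97 + 37 = 134
  X = -17 − 3·134 (+63 from intervention) = -356
  Q = 135 − 3·134 + 6·(-356) = -2403
Q: -1710 − (-2403) = 693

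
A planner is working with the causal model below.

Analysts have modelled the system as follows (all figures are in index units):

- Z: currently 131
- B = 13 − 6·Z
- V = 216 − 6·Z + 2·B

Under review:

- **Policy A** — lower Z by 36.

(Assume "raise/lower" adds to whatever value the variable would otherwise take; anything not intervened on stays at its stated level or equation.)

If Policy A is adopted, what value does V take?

-1468

Policy A (Z − 36):
  Z = 131 − 36 = 95
  B = 13 − 6·95 = -557
  V = 216 − 6·95 + 2·(-557) = -1468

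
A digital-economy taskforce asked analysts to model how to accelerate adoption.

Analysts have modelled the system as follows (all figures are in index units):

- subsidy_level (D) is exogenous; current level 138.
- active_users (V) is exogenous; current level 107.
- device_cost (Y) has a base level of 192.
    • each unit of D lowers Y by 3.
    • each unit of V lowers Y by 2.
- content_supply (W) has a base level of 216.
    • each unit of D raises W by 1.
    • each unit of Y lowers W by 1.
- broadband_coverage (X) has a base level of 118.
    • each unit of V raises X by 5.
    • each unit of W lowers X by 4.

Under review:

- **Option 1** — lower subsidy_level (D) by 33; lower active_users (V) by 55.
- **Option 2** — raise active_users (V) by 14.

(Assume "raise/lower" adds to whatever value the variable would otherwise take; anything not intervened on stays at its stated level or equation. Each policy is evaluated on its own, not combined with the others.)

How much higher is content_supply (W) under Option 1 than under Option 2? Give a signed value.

Option 1 (D − 33, V − 55):
  D = 138 − 33 = 105
  V = 107 − 55 = 52
  Y = 192 − 3·105 − 2·52 = -227
  W = 216 + 105 − (-227) = 548
Option 2 (V + 14):
  D = 138
  V = 107 + 14 = 121
  Y = 192 − 3·138 − 2·121 = -464
  W = 216 + 138 − (-464) = 818
W: 548 − 818 = -270

-270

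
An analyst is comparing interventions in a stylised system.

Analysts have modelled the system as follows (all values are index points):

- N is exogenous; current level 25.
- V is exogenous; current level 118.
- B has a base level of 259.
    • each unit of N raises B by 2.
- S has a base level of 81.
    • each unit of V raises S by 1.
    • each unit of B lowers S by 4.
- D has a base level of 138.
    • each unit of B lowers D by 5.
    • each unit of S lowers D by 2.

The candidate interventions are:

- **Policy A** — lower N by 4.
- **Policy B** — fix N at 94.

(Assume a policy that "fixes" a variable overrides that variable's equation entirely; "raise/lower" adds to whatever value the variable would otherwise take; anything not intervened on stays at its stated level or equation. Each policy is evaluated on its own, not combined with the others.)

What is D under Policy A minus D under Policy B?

Policy A (N − 4):
  N = 25 − 4 = 21
  V = 118
  B = 259 + 2·21 = 301
  S = 81 + 118 − 4·301 = -1005
  D = 138 − 5·301 − 2·(-1005) = 643
Policy B (N := 94):
  N = 94
  V = 118
  B = 259 + 2·94 = 447
  S = 81 + 118 − 4·447 = -1589
  D = 138 − 5·447 − 2·(-1589) = 1081
D: 643 − 1081 = -438

-438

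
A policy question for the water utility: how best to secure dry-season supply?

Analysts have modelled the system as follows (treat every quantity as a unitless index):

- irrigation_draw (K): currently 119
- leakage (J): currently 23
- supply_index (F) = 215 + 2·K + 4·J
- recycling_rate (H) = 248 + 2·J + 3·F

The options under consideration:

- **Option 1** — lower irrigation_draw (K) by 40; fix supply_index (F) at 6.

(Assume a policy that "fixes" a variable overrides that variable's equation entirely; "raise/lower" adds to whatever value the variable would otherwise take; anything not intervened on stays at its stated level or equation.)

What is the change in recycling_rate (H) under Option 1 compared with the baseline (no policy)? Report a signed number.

-1617

Baseline:
  K = 119
  J = 23
  F = 215 + 2·119 + 4·23 = 545
  H = 248 + 2·23 + 3·545 = 1929
Option 1 (K − 40, F := 6):
  K = 119 − 40 = 79
  J = 23
  F = 6
  H = 248 + 2·23 + 3·6 = 312
Change in H: 312 − 1929 = -1617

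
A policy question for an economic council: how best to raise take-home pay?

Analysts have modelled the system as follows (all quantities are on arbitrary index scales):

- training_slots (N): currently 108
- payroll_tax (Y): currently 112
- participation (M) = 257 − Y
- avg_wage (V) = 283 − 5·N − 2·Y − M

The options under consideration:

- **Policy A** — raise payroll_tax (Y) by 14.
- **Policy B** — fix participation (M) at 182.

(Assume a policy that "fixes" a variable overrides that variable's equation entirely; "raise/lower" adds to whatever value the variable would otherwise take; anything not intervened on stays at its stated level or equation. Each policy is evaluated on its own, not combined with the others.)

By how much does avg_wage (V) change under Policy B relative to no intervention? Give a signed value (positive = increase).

Baseline:
  N = 108
  Y = 112
  M = 257 − 112 = 145
  V = 283 − 5·108 − 2·112 − 145 = -626
Policy B (M := 182):
  N = 108
  Y = 112
  M = 182
  V = 283 − 5·108 − 2·112 − 182 = -663
Change in V: -663 − (-626) = -37

-37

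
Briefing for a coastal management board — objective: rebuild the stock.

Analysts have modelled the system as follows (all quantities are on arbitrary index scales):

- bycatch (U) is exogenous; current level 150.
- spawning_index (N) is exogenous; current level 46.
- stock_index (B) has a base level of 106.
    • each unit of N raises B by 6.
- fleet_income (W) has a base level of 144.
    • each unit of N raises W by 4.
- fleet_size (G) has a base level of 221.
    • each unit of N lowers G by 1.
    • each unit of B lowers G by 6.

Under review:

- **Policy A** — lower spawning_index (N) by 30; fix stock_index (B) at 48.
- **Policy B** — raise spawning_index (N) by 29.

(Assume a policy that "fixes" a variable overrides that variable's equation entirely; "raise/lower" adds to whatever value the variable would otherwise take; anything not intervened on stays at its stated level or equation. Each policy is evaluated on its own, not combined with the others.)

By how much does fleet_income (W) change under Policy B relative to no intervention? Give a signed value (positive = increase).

Baseline:
  N = 46
  W = 144 + 4·46 = 328
Policy B (N + 29):
  N = 46 + 29 = 75
  W = 144 + 4·75 = 444
Change in W: 444 − 328 = 116

116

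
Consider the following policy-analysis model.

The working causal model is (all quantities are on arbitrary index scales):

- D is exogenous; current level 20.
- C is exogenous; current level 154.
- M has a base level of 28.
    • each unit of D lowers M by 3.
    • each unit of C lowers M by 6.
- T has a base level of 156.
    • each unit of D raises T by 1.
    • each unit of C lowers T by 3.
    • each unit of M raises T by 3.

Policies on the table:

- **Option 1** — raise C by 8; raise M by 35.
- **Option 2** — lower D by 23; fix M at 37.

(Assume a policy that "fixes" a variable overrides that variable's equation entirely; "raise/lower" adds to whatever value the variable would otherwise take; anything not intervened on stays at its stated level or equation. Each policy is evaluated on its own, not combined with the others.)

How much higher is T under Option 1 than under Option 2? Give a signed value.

Option 1 (C + 8, M + 35):
  D = 20
  C = 154 + 8 = 162
  M = 28 − 3·20 − 6·162 (+35 from intervention) = -969
  T = 156 + 20 − 3·162 + 3·(-969) = -3217
Option 2 (D − 23, M := 37):
  D = 20 − 23 = -3
  C = 154
  M = 37
  T = 156 + (-3) − 3·154 + 3·37 = -198
T: -3217 − (-198) = -3019

-3019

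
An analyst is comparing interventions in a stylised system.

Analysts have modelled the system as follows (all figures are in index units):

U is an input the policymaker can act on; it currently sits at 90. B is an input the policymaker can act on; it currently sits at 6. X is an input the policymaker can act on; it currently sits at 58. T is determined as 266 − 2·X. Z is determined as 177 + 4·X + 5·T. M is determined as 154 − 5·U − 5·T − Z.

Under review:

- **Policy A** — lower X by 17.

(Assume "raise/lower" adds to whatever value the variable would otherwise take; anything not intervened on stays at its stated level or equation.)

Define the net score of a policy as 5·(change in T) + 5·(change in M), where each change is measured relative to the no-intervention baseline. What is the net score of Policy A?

-1190

Baseline:
  U = 90
  X = 58
  T = 266 − 2·58 = 150
  Z = 177 + 4·58 + 5·150 = 1159
  M = 154 − 5·90 − 5·150 − 1159 = -2205
Policy A (X − 17):
  U = 90
  X = 58 − 17 = 41
  T = 266 − 2·41 = 184
  Z = 177 + 4·41 + 5·184 = 1261
  M = 154 − 5·90 − 5·184 − 1261 = -2477
ΔT = 184 − 150 = 34; ΔM = -2477 − (-2205) = -272
Score = 5·34 + 5·(-272) = -1190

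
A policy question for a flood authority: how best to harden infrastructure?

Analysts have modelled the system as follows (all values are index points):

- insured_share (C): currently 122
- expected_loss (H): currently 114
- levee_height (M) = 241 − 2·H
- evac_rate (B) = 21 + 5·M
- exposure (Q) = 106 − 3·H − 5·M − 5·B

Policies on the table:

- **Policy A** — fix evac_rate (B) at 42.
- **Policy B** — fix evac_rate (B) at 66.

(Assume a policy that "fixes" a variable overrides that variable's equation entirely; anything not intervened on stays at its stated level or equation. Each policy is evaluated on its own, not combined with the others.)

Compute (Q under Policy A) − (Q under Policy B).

120

Policy A (B := 42):
  H = 114
  M = 241 − 2·114 = 13
  B = 42
  Q = 106 − 3·114 − 5·13 − 5·42 = -511
Policy B (B := 66):
  H = 114
  M = 241 − 2·114 = 13
  B = 66
  Q = 106 − 3·114 − 5·13 − 5·66 = -631
Q: -511 − (-631) = 120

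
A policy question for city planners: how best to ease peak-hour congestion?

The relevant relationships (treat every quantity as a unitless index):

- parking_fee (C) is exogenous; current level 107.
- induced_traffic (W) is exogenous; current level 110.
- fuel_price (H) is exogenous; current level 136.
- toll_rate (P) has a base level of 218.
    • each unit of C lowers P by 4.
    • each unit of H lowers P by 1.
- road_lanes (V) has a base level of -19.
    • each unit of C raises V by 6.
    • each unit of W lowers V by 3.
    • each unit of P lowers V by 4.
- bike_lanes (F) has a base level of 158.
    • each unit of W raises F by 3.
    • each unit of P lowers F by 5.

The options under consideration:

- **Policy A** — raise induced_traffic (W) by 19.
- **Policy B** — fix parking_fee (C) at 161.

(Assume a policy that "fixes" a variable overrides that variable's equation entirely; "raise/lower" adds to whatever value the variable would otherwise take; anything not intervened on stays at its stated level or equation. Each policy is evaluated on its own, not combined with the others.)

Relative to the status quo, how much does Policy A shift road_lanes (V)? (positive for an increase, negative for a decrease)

Baseline:
  C = 107
  W = 110
  H = 136
  P = 218 − 4·107 − 136 = -346
  V = -19 + 6·107 − 3·110 − 4·(-346) = 1677
Policy A (W + 19):
  C = 107
  W = 110 + 19 = 129
  H = 136
  P = 218 − 4·107 − 136 = -346
  V = -19 + 6·107 − 3·129 − 4·(-346) = 1620
Change in V: 1620 − 1677 = -57

-57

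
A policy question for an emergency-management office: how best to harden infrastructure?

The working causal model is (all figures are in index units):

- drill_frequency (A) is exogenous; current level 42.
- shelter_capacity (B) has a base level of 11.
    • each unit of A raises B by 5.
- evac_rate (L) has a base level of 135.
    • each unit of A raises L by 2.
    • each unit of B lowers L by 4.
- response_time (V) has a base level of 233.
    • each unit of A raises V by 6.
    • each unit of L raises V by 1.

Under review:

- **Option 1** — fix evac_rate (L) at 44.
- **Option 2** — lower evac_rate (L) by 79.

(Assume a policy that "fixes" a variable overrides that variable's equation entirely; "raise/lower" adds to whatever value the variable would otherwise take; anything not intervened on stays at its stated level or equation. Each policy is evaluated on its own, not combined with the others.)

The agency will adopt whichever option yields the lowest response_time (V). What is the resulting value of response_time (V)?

-259

Option 1 (L := 44):
  A = 42
  B = 11 + 5·42 = 221
  L = 44
  V = 233 + 6·42 + 44 = 529
Option 2 (L − 79):
  A = 42
  B = 11 + 5·42 = 221
  L = 135 + 2·42 − 4·221 (−79 from intervention) = -744
  V = 233 + 6·42 + (-744) = -259
Comparing — Option 1: V=529, Option 2: V=-259. Lowest is -259 (Option 2).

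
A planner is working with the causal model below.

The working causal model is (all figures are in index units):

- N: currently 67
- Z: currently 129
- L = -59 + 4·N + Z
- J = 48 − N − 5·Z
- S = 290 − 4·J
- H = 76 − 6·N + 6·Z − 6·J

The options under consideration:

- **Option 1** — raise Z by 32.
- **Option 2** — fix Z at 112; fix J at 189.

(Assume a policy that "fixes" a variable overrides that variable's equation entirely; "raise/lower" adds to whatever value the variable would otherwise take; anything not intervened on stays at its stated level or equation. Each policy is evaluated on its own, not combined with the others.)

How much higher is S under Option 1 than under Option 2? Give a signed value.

4052

Option 1 (Z + 32):
  N = 67
  Z = 129 + 32 = 161
  J = 48 − 67 − 5·161 = -824
  S = 290 − 4·(-824) = 3586
Option 2 (Z := 112, J := 189):
  N = 67
  Z = 112
  J = 189
  S = 290 − 4·189 = -466
S: 3586 − (-466) = 4052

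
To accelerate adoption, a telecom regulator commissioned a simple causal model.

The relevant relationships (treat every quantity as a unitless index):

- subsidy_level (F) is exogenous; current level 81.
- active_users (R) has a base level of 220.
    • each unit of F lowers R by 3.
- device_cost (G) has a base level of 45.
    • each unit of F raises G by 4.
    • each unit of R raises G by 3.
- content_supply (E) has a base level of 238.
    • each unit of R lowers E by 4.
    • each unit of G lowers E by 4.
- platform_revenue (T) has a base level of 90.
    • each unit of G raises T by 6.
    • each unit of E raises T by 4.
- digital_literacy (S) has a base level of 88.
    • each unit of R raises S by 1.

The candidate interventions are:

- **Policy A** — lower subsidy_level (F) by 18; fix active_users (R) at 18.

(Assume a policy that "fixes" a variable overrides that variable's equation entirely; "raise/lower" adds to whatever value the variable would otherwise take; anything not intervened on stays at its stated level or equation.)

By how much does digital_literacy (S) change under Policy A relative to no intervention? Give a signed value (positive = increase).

41

Baseline:
  F = 81
  R = 220 − 3·81 = -23
  S = 88 + (-23) = 65
Policy A (F − 18, R := 18):
  F = 81 − 18 = 63
  R = 18
  S = 88 + 18 = 106
Change in S: 106 − 65 = 41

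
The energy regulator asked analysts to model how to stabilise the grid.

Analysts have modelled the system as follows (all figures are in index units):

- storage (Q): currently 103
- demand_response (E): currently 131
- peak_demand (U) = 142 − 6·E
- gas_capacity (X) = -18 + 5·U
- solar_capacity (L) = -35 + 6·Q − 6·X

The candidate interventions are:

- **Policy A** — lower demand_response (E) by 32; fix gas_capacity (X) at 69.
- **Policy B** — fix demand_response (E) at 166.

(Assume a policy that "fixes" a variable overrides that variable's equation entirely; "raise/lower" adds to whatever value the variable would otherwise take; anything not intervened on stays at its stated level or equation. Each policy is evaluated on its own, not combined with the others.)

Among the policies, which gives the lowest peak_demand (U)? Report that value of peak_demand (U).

Policy A (E − 32, X := 69):
  E = 131 − 32 = 99
  U = 142 − 6·99 = -452
Policy B (E := 166):
  E = 166
  U = 142 − 6·166 = -854
Comparing — Policy A: U=-452, Policy B: U=-854. Lowest is -854 (Policy B).

-854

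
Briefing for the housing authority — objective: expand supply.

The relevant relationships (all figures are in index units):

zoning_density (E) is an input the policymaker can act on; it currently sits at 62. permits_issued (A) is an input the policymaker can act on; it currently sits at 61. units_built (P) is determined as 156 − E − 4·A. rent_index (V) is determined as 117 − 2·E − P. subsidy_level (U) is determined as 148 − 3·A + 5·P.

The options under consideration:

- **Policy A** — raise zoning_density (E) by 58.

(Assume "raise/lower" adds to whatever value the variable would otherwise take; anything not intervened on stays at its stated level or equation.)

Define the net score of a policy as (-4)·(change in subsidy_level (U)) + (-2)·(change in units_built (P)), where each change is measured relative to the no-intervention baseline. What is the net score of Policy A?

1276

Baseline:
  E = 62
  A = 61
  P = 156 − 62 − 4·61 = -150
  U = 148 − 3·61 + 5·(-150) = -785
Policy A (E + 58):
  E = 62 + 58 = 120
  A = 61
  P = 156 − 120 − 4·61 = -208
  U = 148 − 3·61 + 5·(-208) = -1075
ΔU = -1075 − (-785) = -290; ΔP = -208 − (-150) = -58
Score = (-4)·(-290) + (-2)·(-58) = 1276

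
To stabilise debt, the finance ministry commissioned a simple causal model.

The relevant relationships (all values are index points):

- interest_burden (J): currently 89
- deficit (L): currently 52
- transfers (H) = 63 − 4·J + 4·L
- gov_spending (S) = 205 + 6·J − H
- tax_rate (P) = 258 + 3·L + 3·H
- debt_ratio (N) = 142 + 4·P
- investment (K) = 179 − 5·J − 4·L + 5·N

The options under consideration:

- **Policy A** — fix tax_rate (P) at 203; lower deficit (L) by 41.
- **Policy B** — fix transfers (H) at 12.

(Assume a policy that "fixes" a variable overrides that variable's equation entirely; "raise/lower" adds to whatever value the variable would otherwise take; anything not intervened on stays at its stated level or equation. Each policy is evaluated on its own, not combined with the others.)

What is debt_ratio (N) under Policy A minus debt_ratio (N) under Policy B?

-988

Policy A (P := 203, L − 41):
  J = 89
  L = 52 − 41 = 11
  H = 63 − 4·89 + 4·11 = -249
  P = 203
  N = 142 + 4·203 = 954
Policy B (H := 12):
  J = 89
  L = 52
  H = 12
  P = 258 + 3·52 + 3·12 = 450
  N = 142 + 4·450 = 1942
N: 954 − 1942 = -988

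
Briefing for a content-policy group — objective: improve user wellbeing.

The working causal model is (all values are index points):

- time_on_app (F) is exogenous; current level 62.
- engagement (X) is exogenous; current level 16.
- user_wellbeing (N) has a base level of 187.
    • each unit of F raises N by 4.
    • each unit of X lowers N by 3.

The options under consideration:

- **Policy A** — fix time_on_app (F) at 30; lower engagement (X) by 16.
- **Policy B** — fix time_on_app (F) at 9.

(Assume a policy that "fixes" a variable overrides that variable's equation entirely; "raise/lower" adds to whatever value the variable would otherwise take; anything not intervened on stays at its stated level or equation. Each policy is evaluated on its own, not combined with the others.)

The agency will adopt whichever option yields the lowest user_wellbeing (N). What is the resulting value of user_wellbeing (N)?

Policy A (F := 30, X − 16):
  F = 30
  X = 16 − 16 = 0
  N = 187 + 4·30 − 3·0 = 307
Policy B (F := 9):
  F = 9
  X = 16
  N = 187 + 4·9 − 3·16 = 175
Comparing — Policy A: N=307, Policy B: N=175. Lowest is 175 (Policy B).

175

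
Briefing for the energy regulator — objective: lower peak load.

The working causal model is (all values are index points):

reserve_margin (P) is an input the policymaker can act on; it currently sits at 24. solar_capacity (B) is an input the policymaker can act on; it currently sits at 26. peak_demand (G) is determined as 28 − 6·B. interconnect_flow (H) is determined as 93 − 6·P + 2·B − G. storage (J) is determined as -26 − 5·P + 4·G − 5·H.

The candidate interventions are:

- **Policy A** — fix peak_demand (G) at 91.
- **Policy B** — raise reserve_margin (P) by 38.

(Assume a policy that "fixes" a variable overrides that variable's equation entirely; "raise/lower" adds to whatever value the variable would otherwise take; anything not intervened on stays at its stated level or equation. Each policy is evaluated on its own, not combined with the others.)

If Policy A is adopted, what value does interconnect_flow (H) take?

-90

Policy A (G := 91):
  P = 24
  B = 26
  G = 91
  H = 93 − 6·24 + 2·26 − 91 = -90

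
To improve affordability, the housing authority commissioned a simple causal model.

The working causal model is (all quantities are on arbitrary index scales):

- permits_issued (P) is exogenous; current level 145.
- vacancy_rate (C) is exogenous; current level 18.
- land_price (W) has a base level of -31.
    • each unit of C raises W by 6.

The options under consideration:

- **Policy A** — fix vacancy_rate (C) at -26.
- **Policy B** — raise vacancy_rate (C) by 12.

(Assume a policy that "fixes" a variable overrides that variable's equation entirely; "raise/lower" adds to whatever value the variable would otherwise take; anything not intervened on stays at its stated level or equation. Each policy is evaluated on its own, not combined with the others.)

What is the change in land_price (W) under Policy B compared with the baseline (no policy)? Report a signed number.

Baseline:
  C = 18
  W = -31 + 6·18 = 77
Policy B (C + 12):
  C = 18 + 12 = 30
  W = -31 + 6·30 = 149
Change in W: 149 − 77 = 72

72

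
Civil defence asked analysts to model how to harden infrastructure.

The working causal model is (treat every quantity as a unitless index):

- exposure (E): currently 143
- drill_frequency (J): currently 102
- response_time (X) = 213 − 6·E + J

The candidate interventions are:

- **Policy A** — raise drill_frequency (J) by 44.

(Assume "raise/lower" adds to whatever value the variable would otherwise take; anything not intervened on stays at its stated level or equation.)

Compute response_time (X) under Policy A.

Policy A (J + 44):
  E = 143
  J = 102 + 44 = 146
  X = 213 − 6·143 + 146 = -499

-499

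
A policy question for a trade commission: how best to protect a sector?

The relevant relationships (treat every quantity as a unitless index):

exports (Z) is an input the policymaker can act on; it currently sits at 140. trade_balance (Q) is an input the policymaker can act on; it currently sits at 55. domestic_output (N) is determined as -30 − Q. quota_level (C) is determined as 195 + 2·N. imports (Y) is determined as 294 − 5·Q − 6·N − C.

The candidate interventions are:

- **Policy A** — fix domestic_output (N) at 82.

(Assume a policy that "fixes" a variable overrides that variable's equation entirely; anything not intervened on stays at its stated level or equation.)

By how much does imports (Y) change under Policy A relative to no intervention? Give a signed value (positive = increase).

Baseline:
  Q = 55
  N = -30 − 55 = -85
  C = 195 + 2·(-85) = 25
  Y = 294 − 5·55 − 6·(-85) − 25 = 504
Policy A (N := 82):
  Q = 55
  N = 82
  C = 195 + 2·82 = 359
  Y = 294 − 5·55 − 6·82 − 359 = -832
Change in Y: -832 − 504 = -1336

-1336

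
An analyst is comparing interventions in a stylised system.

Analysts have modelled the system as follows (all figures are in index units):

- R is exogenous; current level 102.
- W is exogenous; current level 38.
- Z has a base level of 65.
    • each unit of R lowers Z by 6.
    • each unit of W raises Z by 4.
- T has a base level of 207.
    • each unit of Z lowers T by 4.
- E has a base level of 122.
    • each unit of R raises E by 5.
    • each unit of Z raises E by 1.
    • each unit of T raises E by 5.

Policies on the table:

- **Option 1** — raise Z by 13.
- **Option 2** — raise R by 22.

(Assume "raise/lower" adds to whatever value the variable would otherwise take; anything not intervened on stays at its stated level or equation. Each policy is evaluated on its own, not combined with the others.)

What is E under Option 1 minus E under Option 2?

-2865

Option 1 (Z + 13):
  R = 102
  W = 38
  Z = 65 − 6·102 + 4·38 (+13 from intervention) = -382
  T = 207 − 4·(-382) = 1735
  E = 122 + 5·102 + (-382) + 5·1735 = 8925
Option 2 (R + 22):
  R = 102 + 22 = 124
  W = 38
  Z = 65 − 6·124 + 4·38 = -527
  T = 207 − 4·(-527) = 2315
  E = 122 + 5·124 + (-527) + 5·2315 = 11790
E: 8925 − 11790 = -2865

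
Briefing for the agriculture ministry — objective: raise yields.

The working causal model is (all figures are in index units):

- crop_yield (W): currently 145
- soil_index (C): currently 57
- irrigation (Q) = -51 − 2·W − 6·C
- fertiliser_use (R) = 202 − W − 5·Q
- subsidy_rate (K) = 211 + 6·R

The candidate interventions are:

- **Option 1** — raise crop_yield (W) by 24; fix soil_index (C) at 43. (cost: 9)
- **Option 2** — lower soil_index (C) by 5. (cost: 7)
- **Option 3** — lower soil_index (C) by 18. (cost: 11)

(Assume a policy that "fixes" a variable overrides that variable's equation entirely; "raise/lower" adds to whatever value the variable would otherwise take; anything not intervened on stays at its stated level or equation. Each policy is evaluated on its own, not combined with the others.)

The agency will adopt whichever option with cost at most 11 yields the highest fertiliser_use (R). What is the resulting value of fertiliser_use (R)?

3322

Option 1 (W + 24, C := 43):
  W = 145 + 24 = 169
  C = 43
  Q = -51 − 2·169 − 6·43 = -647
  R = 202 − 169 − 5·(-647) = 3268
Option 2 (C − 5):
  W = 145
  C = 57 − 5 = 52
  Q = -51 − 2·145 − 6·52 = -653
  R = 202 − 145 − 5·(-653) = 3322
Option 3 (C − 18):
  W = 145
  C = 57 − 18 = 39
  Q = -51 − 2·145 − 6·39 = -575
  R = 202 − 145 − 5·(-575) = 2932
Comparing — Option 1: R=3268, Option 2: R=3322, Option 3: R=2932. Highest is 3322 (Option 2).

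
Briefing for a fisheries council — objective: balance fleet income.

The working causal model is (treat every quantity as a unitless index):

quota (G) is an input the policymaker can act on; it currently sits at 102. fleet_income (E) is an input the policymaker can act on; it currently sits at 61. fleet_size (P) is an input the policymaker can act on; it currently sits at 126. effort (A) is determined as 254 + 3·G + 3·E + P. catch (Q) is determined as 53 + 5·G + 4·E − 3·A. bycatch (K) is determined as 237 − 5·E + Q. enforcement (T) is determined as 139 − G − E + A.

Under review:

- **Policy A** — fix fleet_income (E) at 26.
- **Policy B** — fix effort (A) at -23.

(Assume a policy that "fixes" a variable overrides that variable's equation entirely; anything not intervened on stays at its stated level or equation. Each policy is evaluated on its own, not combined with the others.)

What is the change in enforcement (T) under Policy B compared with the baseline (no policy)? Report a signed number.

-892

Baseline:
  G = 102
  E = 61
  P = 126
  A = 254 + 3·102 + 3·61 + 126 = 869
  T = 139 − 102 − 61 + 869 = 845
Policy B (A := -23):
  G = 102
  E = 61
  P = 126
  A = -23
  T = 139 − 102 − 61 + (-23) = -47
Change in T: -47 − 845 = -892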